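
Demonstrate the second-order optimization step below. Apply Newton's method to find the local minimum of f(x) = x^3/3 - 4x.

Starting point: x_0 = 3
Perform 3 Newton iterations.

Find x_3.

f(x) = x^3/3 - 4x
f'(x) = x^2 - 4, f''(x) = 2x
Newton update: x_{n+1} = x_n - (x_n^2 - 4)/(2*x_n)
Step 1: x_0 = 3, f'=5, f''=6, x_1 = 13/6
Step 2: x_1 = 13/6, f'=25/36, f''=13/3, x_2 = 313/156
Step 3: x_2 = 313/156, f'=625/24336, f''=313/78, x_3 = 195313/97656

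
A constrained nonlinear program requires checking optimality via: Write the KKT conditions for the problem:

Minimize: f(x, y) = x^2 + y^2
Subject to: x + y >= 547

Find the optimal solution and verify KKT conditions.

KKT conditions for min x^2 + y^2 s.t. x + y >= 547:
Stationarity: 2x = mu, 2y = mu
So x = y = mu/2.
Complementary slackness: mu*(x + y - 547) = 0
Primal feasibility: x + y >= 547; dual feasibility: mu >= 0
If mu = 0 then x = y = 0, but 0 + 0 < 547 is infeasible, so the constraint is active.
Constraint active: x + y = 2*(mu/2) = 547 => mu = 547
x = y = 547/2, f = 299209/2
Verify: stationarity 2*(547/2) = 547 = mu; primal 547/2 + 547/2 = 547 >= 547; dual mu = 547 >= 0; complementary slackness 547*(547 - 547) = 0. All KKT conditions hold.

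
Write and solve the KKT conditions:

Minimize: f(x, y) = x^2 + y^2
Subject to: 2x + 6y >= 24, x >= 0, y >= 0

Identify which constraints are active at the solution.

KKT conditions for min x^2 + y^2 s.t. 2x + 6y >= 24, x >= 0, y >= 0:
Stationarity: 2x = mu*2 + mu_x, 2y = mu*6 + mu_y, with mu, mu_x, mu_y >= 0
Complementary slackness: mu*(2x + 6y - 24) = 0, mu_x*x = 0, mu_y*y = 0
(0, 0) is infeasible (2*0 + 6*0 < 24), so if mu = 0 stationarity would force x = mu_x/2 >= 0, y = mu_y/2 >= 0 with mu_x*x = mu_y*y = 0, i.e. x = y = 0: contradiction. Hence mu > 0 and 2x + 6y = 24 is active.
Try x > 0, y > 0 (so mu_x = mu_y = 0): x = 2*mu/2, y = 6*mu/2
Substitute: 2*(2*mu/2) + 6*(6*mu/2) = 24
  mu*40/2 = 24 => mu = 6/5
x* = 6/5 > 0, y* = 18/5 > 0, consistent with mu_x = mu_y = 0.
f is convex and the constraints are linear, so this KKT point is the global minimum.
f* = 72/5
Active constraints: 2x + 6y >= 24 (holds with equality, mu = 6/5 > 0); x >= 0 and y >= 0 are inactive (mu_x = mu_y = 0).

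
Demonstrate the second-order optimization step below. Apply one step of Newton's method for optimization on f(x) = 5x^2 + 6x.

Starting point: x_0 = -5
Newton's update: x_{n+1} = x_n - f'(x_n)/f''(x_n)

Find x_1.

f(x) = 5x^2 + 6x
f'(x) = 10x + (6), f''(x) = 10
Newton step: x_1 = x_0 - f'(x_0)/f''(x_0)
f'(-5) = -44
x_1 = -5 - -44/10 = -3/5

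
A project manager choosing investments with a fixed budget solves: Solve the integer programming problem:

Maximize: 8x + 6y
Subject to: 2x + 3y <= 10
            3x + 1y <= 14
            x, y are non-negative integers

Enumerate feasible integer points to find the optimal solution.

Constraint 1: 2x + 3y <= 10
Constraint 2: 3x + 1y <= 14
Feasible x range (need y >= 0): 0 <= x <= min(10/2, 14/3) => x in {0, ..., 4}.
Enumerate feasible integer points row by row (the coefficient of y is 6 > 0, so for each x the largest feasible y gives the best value):
  x = 0: y <= min((10 - 2*0)/3, (14 - 3*0)/1) => y in {0, ..., 3}; best 8*0 + 6*3 = 18
  x = 1: y <= min((10 - 2*1)/3, (14 - 3*1)/1) => y in {0, ..., 2}; best 8*1 + 6*2 = 20
  x = 2: y <= min((10 - 2*2)/3, (14 - 3*2)/1) => y in {0, ..., 2}; best 8*2 + 6*2 = 28
  x = 3: y <= min((10 - 2*3)/3, (14 - 3*3)/1) => y in {0, ..., 1}; best 8*3 + 6*1 = 30
  x = 4: y <= min((10 - 2*4)/3, (14 - 3*4)/1) => y in {0}; best 8*4 + 6*0 = 32
The maximum 8x + 6y = 32 is achieved at x = 4, y = 0.
Check: 2*4 + 3*0 = 8 <= 10 and 3*4 + 1*0 = 12 <= 14.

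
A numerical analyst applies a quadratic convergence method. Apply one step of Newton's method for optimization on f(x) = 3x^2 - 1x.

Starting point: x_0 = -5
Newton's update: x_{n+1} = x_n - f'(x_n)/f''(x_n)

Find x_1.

f(x) = 3x^2 - 1x
f'(x) = 6x + (-1), f''(x) = 6
Newton step: x_1 = x_0 - f'(x_0)/f''(x_0)
f'(-5) = -31
x_1 = -5 - -31/6 = 1/6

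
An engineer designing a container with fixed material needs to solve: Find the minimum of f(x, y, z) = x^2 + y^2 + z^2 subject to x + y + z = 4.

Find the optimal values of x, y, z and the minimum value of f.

Using Lagrange multipliers on f = x^2 + y^2 + z^2 with constraint x + y + z = 4:
Conditions: 2*1*x = lambda, 2*1*y = lambda, 2*1*z = lambda
So x = lambda/2, y = lambda/2, z = lambda/2
Substituting into constraint: lambda * (3/2) = 4
lambda = 8/3
x = 4/3, y = 4/3, z = 4/3
Minimum value = 16/3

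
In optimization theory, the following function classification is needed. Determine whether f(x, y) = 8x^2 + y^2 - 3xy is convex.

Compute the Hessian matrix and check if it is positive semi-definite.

f(x,y) = 8x^2 + y^2 - 3xy
Hessian H = [[16, -3], [-3, 2]]
trace(H) = 18, det(H) = 23
Eigenvalues: (18 +/- sqrt(232)) / 2 = 16.62, 1.384
Since both eigenvalues > 0, f is convex.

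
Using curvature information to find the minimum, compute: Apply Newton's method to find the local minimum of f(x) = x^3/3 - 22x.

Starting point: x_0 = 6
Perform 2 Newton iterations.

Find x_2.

f(x) = x^3/3 - 22x
f'(x) = x^2 - 22, f''(x) = 2x
Newton update: x_{n+1} = x_n - (x_n^2 - 22)/(2*x_n)
Step 1: x_0 = 6, f'=14, f''=12, x_1 = 29/6
Step 2: x_1 = 29/6, f'=49/36, f''=29/3, x_2 = 1633/348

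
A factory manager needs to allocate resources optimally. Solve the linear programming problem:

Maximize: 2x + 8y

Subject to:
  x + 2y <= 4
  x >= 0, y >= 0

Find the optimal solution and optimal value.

The feasible region has vertices at [(0, 0), (4, 0), (0, 2)].
Checking objective 2x + 8y at each vertex:
  (0, 0): 2*0 + 8*0 = 0
  (4, 0): 2*4 + 8*0 = 8
  (0, 2): 2*0 + 8*2 = 16
Maximum is 16 at (0, 2).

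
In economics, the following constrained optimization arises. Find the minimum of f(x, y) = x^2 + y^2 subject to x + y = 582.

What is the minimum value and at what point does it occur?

Substitute y = 582 - x into f(x,y) = x^2 + y^2:
g(x) = x^2 + (582 - x)^2 = 2x^2 - 1164x + 338724
g'(x) = 4x - 1164 = 0  =>  x = 291
y = 582 - 291 = 291
Minimum value = 291^2 + 291^2 = 169362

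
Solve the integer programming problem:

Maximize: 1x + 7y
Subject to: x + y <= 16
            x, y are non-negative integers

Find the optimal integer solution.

Objective: 1x + 7y, constraint: x + y <= 16
Coefficient of y is 7 > coefficient of x is 1, so allocate the entire budget to y.
Optimal: x = 0, y = 16, value = 112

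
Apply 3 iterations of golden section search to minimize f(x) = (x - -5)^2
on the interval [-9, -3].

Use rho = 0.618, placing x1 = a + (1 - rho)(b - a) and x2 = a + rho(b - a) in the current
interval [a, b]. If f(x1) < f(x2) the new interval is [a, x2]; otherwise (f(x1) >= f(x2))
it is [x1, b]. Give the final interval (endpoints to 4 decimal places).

Golden section search for min of f(x) = (x - -5)^2 on [-9, -3].
Each step: x1 = a + (1 - rho)(b - a), x2 = a + rho(b - a); if f(x1) < f(x2) keep [a, x2], otherwise keep [x1, b].
Step 1: [-9.0000, -3.0000], x1=-6.7080 (f=2.9173), x2=-5.2920 (f=0.0853); f(x1) > f(x2) => keep [-6.7080, -3.0000]
Step 2: [-6.7080, -3.0000], x1=-5.2915 (f=0.0850), x2=-4.4165 (f=0.3405); f(x1) < f(x2) => keep [-6.7080, -4.4165]
Step 3: [-6.7080, -4.4165], x1=-5.8326 (f=0.6933), x2=-5.2918 (f=0.0852); f(x1) > f(x2) => keep [-5.8326, -4.4165]
Final interval: [-5.8326, -4.4165]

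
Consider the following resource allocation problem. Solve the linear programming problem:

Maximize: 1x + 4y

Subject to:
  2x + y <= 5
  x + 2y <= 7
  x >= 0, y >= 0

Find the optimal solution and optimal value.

Feasible vertices: (0, 0), (0, 7/2), (1, 3), (5/2, 0)
Objective 1x + 4y at each:
  (0, 0): 0
  (0, 7/2): 14
  (1, 3): 13
  (5/2, 0): 5/2
Maximum is 14 at (0, 7/2).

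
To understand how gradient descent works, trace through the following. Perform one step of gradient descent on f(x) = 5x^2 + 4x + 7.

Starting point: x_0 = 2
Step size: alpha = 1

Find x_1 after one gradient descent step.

f(x) = 5x^2 + 4x + 7
f'(x) = 10x + 4
f'(2) = 10*2 + (4) = 24
x_1 = x_0 - alpha * f'(x_0) = 2 - 1 * 24 = -22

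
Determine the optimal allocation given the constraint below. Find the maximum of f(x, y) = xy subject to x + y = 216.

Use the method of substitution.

Substitute y = 216 - x into f(x,y) = xy:
g(x) = x(216 - x) = 216x - x^2
g'(x) = 216 - 2x = 0  =>  x = 108
y = 216 - 108 = 108
Maximum value = 108 * 108 = 11664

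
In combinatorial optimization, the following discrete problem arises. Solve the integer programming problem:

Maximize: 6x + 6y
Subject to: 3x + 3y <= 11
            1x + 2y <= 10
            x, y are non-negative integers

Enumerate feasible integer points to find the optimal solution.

Constraint 1: 3x + 3y <= 11
Constraint 2: 1x + 2y <= 10
Feasible x range (need y >= 0): 0 <= x <= min(11/3, 10/1) => x in {0, ..., 3}.
Enumerate feasible integer points row by row (the coefficient of y is 6 > 0, so for each x the largest feasible y gives the best value):
  x = 0: y <= min((11 - 3*0)/3, (10 - 1*0)/2) => y in {0, ..., 3}; best 6*0 + 6*3 = 18
  x = 1: y <= min((11 - 3*1)/3, (10 - 1*1)/2) => y in {0, ..., 2}; best 6*1 + 6*2 = 18
  x = 2: y <= min((11 - 3*2)/3, (10 - 1*2)/2) => y in {0, ..., 1}; best 6*2 + 6*1 = 18
  x = 3: y <= min((11 - 3*3)/3, (10 - 1*3)/2) => y in {0}; best 6*3 + 6*0 = 18
The maximum 6x + 6y = 18 is achieved at x = 0, y = 3.
(The same value 18 is also attained at (1, 2), (2, 1), (3, 0).)
Check: 3*0 + 3*3 = 9 <= 11 and 1*0 + 2*3 = 6 <= 10.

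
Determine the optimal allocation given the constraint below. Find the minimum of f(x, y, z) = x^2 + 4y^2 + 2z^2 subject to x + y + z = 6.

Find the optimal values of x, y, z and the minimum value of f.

Using Lagrange multipliers on f = x^2 + 4y^2 + 2z^2 with constraint x + y + z = 6:
Conditions: 2*1*x = lambda, 2*4*y = lambda, 2*2*z = lambda
So x = lambda/2, y = lambda/8, z = lambda/4
Substituting into constraint: lambda * (7/8) = 6
lambda = 48/7
x = 24/7, y = 6/7, z = 12/7
Minimum value = 144/7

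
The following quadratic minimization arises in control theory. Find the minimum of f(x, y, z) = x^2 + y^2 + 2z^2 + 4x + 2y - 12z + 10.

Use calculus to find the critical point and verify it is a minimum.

f(x,y,z) = x^2 + y^2 + 2z^2 + 4x + 2y - 12z + 10
df/dx = 2x + (4) = 0 => x = -2
df/dy = 2y + (2) = 0 => y = -1
df/dz = 4z + (-12) = 0 => z = 3
f(-2,-1,3) = 1*(-2)^2 + 1*(-1)^2 + 2*(3)^2 + 4*(-2) + 2*(-1) + -12*(3) + 10 = -13
Hessian is diagonal with entries 2, 2, 4 > 0, confirmed minimum.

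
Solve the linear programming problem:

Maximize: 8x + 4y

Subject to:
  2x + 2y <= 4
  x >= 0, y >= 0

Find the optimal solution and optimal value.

The feasible region has vertices at [(0, 0), (2, 0), (0, 2)].
Checking objective 8x + 4y at each vertex:
  (0, 0): 8*0 + 4*0 = 0
  (2, 0): 8*2 + 4*0 = 16
  (0, 2): 8*0 + 4*2 = 8
Maximum is 16 at (2, 0).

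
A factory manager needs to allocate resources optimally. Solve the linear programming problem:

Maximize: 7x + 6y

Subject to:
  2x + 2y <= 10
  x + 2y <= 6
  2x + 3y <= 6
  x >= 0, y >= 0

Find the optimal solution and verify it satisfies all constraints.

Feasible vertices: (0, 0), (0, 2), (3, 0)
Objective 7x + 6y at each vertex:
  (0, 0): 0
  (0, 2): 12
  (3, 0): 21
Maximum is 21 at (3, 0).
Verify constraints at (x, y) = (3, 0):
  2*3 + 2*0 = 6 <= 10
  1*3 + 2*0 = 3 <= 6
  2*3 + 3*0 = 6 <= 6 (active)
  x = 3 >= 0, y = 0 >= 0. All constraints satisfied.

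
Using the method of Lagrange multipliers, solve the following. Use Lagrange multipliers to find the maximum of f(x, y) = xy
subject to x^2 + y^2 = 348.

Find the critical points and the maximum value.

Lagrange conditions: y = 2*lambda*x and x = 2*lambda*y
If x = 0 then y = 0, violating the constraint, so x, y != 0.
Dividing: y/x = x/y => x^2 = y^2 => y = x or y = -x
Constraint: 2x^2 = 348 => x^2 = 174 => x = +/-sqrt(174)
Critical points: (sqrt(174), sqrt(174)), (-sqrt(174), -sqrt(174)), (sqrt(174), -sqrt(174)), (-sqrt(174), sqrt(174))
  y = x:  xy = x^2 = 174  at (sqrt(174), sqrt(174)) and (-sqrt(174), -sqrt(174))
  y = -x: xy = -x^2 = -174 at (sqrt(174), -sqrt(174)) and (-sqrt(174), sqrt(174))
Maximum xy = 174 at (sqrt(174), sqrt(174)) and (-sqrt(174), -sqrt(174))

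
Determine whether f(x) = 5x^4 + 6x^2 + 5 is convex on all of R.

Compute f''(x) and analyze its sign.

f(x) = 5x^4 + 6x^2 + 5
f'(x) = 20x^3 + 12x
f''(x) = 60x^2 + 12
f''(x) = 60x^2 + 12 >= 12 > 0 for all x
Therefore, f is convex on R.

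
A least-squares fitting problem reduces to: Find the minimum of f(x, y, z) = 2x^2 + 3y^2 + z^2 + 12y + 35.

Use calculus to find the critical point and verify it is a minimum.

f(x,y,z) = 2x^2 + 3y^2 + z^2 + 12y + 35
df/dx = 4x + (0) = 0 => x = 0
df/dy = 6y + (12) = 0 => y = -2
df/dz = 2z + (0) = 0 => z = 0
f(0,-2,0) = 2*(0)^2 + 3*(-2)^2 + 1*(0)^2 + 12*(-2) + 35 = 23
Hessian is diagonal with entries 4, 6, 2 > 0, confirmed minimum.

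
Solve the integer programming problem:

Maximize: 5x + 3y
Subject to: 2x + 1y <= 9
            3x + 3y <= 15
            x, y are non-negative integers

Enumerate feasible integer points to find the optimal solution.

Constraint 1: 2x + 1y <= 9
Constraint 2: 3x + 3y <= 15
Feasible x range (need y >= 0): 0 <= x <= min(9/2, 15/3) => x in {0, ..., 4}.
Enumerate feasible integer points row by row (the coefficient of y is 3 > 0, so for each x the largest feasible y gives the best value):
  x = 0: y <= min((9 - 2*0)/1, (15 - 3*0)/3) => y in {0, ..., 5}; best 5*0 + 3*5 = 15
  x = 1: y <= min((9 - 2*1)/1, (15 - 3*1)/3) => y in {0, ..., 4}; best 5*1 + 3*4 = 17
  x = 2: y <= min((9 - 2*2)/1, (15 - 3*2)/3) => y in {0, ..., 3}; best 5*2 + 3*3 = 19
  x = 3: y <= min((9 - 2*3)/1, (15 - 3*3)/3) => y in {0, ..., 2}; best 5*3 + 3*2 = 21
  x = 4: y <= min((9 - 2*4)/1, (15 - 3*4)/3) => y in {0, ..., 1}; best 5*4 + 3*1 = 23
The maximum 5x + 3y = 23 is achieved at x = 4, y = 1.
Check: 2*4 + 1*1 = 9 <= 9 and 3*4 + 3*1 = 15 <= 15.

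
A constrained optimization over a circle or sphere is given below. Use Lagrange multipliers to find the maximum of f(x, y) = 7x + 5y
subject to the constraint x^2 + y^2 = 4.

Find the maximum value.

Set up Lagrange conditions: grad f = lambda * grad g
  7 = 2*lambda*x
  5 = 2*lambda*y
From these: x/y = 7/5, so x = 7t, y = 5t for some t.
Substitute into constraint: (7t)^2 + (5t)^2 = 4
  t^2 * 74 = 4
  t = sqrt(4/74)
Maximum = 7*x + 5*y = (7^2 + 5^2)*t = 74 * sqrt(4/74) = sqrt(296)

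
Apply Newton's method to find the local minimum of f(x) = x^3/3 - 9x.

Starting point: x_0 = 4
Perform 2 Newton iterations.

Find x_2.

f(x) = x^3/3 - 9x
f'(x) = x^2 - 9, f''(x) = 2x
Newton update: x_{n+1} = x_n - (x_n^2 - 9)/(2*x_n)
Step 1: x_0 = 4, f'=7, f''=8, x_1 = 25/8
Step 2: x_1 = 25/8, f'=49/64, f''=25/4, x_2 = 1201/400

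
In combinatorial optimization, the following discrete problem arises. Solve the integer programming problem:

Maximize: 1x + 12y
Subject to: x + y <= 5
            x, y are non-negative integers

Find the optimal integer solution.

Objective: 1x + 12y, constraint: x + y <= 5
Coefficient of y is 12 > coefficient of x is 1, so allocate the entire budget to y.
Optimal: x = 0, y = 5, value = 60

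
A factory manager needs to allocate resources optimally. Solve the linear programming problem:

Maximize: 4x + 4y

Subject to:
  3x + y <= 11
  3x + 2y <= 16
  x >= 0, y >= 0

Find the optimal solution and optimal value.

Feasible vertices: (0, 0), (0, 8), (2, 5), (11/3, 0)
Objective 4x + 4y at each:
  (0, 0): 0
  (0, 8): 32
  (2, 5): 28
  (11/3, 0): 44/3
Maximum is 32 at (0, 8).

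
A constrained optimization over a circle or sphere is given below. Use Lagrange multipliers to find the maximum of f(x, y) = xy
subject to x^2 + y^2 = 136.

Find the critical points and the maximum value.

Lagrange conditions: y = 2*lambda*x and x = 2*lambda*y
If x = 0 then y = 0, violating the constraint, so x, y != 0.
Dividing: y/x = x/y => x^2 = y^2 => y = x or y = -x
Constraint: 2x^2 = 136 => x^2 = 68 => x = +/-sqrt(68)
Critical points: (sqrt(68), sqrt(68)), (-sqrt(68), -sqrt(68)), (sqrt(68), -sqrt(68)), (-sqrt(68), sqrt(68))
  y = x:  xy = x^2 = 68  at (sqrt(68), sqrt(68)) and (-sqrt(68), -sqrt(68))
  y = -x: xy = -x^2 = -68 at (sqrt(68), -sqrt(68)) and (-sqrt(68), sqrt(68))
Maximum xy = 68 at (sqrt(68), sqrt(68)) and (-sqrt(68), -sqrt(68))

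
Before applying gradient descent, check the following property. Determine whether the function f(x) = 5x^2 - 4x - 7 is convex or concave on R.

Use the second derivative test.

f(x) = 5x^2 - 4x - 7
f'(x) = 10x - 4
f''(x) = 10
Since f''(x) = 10 > 0 for all x, f is convex on R.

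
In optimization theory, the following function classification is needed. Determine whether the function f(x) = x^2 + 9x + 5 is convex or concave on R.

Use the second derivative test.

f(x) = x^2 + 9x + 5
f'(x) = 2x + 9
f''(x) = 2
Since f''(x) = 2 > 0 for all x, f is convex on R.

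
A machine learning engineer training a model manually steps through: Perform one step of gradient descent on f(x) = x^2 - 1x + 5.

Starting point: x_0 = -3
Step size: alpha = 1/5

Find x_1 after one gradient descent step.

f(x) = x^2 - 1x + 5
f'(x) = 2x - 1
f'(-3) = 2*-3 + (-1) = -7
x_1 = x_0 - alpha * f'(x_0) = -3 - 1/5 * -7 = -8/5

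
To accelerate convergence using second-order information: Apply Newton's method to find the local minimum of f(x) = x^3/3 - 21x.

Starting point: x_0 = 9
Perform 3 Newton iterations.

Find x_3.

f(x) = x^3/3 - 21x
f'(x) = x^2 - 21, f''(x) = 2x
Newton update: x_{n+1} = x_n - (x_n^2 - 21)/(2*x_n)
Step 1: x_0 = 9, f'=60, f''=18, x_1 = 17/3
Step 2: x_1 = 17/3, f'=100/9, f''=34/3, x_2 = 239/51
Step 3: x_2 = 239/51, f'=2500/2601, f''=478/51, x_3 = 55871/12189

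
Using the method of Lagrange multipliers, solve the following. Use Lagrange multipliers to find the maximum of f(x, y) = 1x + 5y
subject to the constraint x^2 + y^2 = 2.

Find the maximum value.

Set up Lagrange conditions: grad f = lambda * grad g
  1 = 2*lambda*x
  5 = 2*lambda*y
From these: x/y = 1/5, so x = 1t, y = 5t for some t.
Substitute into constraint: (1t)^2 + (5t)^2 = 2
  t^2 * 26 = 2
  t = sqrt(2/26)
Maximum = 1*x + 5*y = (1^2 + 5^2)*t = 26 * sqrt(2/26) = sqrt(52)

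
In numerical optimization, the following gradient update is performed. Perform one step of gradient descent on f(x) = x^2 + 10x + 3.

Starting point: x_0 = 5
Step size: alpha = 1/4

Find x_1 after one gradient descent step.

f(x) = x^2 + 10x + 3
f'(x) = 2x + 10
f'(5) = 2*5 + (10) = 20
x_1 = x_0 - alpha * f'(x_0) = 5 - 1/4 * 20 = 0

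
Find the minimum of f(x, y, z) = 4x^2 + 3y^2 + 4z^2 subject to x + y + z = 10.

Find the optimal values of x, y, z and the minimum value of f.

Using Lagrange multipliers on f = 4x^2 + 3y^2 + 4z^2 with constraint x + y + z = 10:
Conditions: 2*4*x = lambda, 2*3*y = lambda, 2*4*z = lambda
So x = lambda/8, y = lambda/6, z = lambda/8
Substituting into constraint: lambda * (5/12) = 10
lambda = 24
x = 3, y = 4, z = 3
Minimum value = 120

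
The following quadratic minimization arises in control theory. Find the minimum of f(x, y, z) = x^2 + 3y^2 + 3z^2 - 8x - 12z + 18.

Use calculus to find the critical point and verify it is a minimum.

f(x,y,z) = x^2 + 3y^2 + 3z^2 - 8x - 12z + 18
df/dx = 2x + (-8) = 0 => x = 4
df/dy = 6y + (0) = 0 => y = 0
df/dz = 6z + (-12) = 0 => z = 2
f(4,0,2) = 1*(4)^2 + 3*(0)^2 + 3*(2)^2 + -8*(4) + -12*(2) + 18 = -10
Hessian is diagonal with entries 2, 6, 6 > 0, confirmed minimum.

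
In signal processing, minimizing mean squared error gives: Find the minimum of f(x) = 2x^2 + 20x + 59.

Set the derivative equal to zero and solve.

f(x) = 2x^2 + 20x + 59
f'(x) = 4x + (20) = 0
x = -20/4 = -5
f(-5) = 9
Since f''(x) = 4 > 0, this is a minimum.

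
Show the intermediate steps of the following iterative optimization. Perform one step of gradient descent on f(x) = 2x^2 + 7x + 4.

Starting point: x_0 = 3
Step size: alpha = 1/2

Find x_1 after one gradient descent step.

f(x) = 2x^2 + 7x + 4
f'(x) = 4x + 7
f'(3) = 4*3 + (7) = 19
x_1 = x_0 - alpha * f'(x_0) = 3 - 1/2 * 19 = -13/2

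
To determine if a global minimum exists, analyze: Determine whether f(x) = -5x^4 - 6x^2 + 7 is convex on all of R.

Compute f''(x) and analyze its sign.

f(x) = -5x^4 - 6x^2 + 7
f'(x) = -20x^3 + -12x
f''(x) = -60x^2 + -12
f''(x) = -60x^2 + -12 <= -12 < 0 for all x
Therefore, f is concave on R.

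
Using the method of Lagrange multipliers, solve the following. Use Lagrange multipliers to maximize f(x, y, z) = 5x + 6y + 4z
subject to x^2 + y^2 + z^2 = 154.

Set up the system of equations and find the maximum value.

Lagrange conditions: 5 = 2*lambda*x, 6 = 2*lambda*y, 4 = 2*lambda*z
So x:5 = y:6 = z:4, i.e. x = 5t, y = 6t, z = 4t
Constraint: t^2*(5^2 + 6^2 + 4^2) = 154
  t^2 * 77 = 154  =>  t = sqrt(2)
Maximum = 5*5t + 6*6t + 4*4t = 77*sqrt(2) = sqrt(11858)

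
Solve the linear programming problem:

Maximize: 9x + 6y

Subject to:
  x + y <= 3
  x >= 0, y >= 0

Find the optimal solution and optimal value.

The feasible region has vertices at [(0, 0), (3, 0), (0, 3)].
Checking objective 9x + 6y at each vertex:
  (0, 0): 9*0 + 6*0 = 0
  (3, 0): 9*3 + 6*0 = 27
  (0, 3): 9*0 + 6*3 = 18
Maximum is 27 at (3, 0).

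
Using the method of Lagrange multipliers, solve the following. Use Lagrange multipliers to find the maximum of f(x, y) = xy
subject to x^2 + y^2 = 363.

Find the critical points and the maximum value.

Lagrange conditions: y = 2*lambda*x and x = 2*lambda*y
If x = 0 then y = 0, violating the constraint, so x, y != 0.
Dividing: y/x = x/y => x^2 = y^2 => y = x or y = -x
Constraint: 2x^2 = 363 => x^2 = 363/2 => x = +/-sqrt(363/2)
Critical points: (sqrt(363/2), sqrt(363/2)), (-sqrt(363/2), -sqrt(363/2)), (sqrt(363/2), -sqrt(363/2)), (-sqrt(363/2), sqrt(363/2))
  y = x:  xy = x^2 = 363/2  at (sqrt(363/2), sqrt(363/2)) and (-sqrt(363/2), -sqrt(363/2))
  y = -x: xy = -x^2 = -363/2 at (sqrt(363/2), -sqrt(363/2)) and (-sqrt(363/2), sqrt(363/2))
Maximum xy = 363/2 at (sqrt(363/2), sqrt(363/2)) and (-sqrt(363/2), -sqrt(363/2))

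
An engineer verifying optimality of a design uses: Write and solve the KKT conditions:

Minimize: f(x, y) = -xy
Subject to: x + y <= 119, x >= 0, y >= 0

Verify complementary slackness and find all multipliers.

Problem: min -xy s.t. x + y <= 119 (multiplier lambda), x >= 0 (mu_x), y >= 0 (mu_y)
KKT stationarity: -y + lambda - mu_x = 0, -x + lambda - mu_y = 0, with lambda, mu_x, mu_y >= 0
Complementary slackness: lambda*(x + y - 119) = 0, mu_x*x = 0, mu_y*y = 0
If lambda = 0: y = -mu_x <= 0 and x = -mu_y <= 0 force x = y = 0 with f = 0; but x = y = 119/2 is feasible with f = -14161/4 < 0, so this is not the minimum. Hence lambda > 0 and x + y = 119.
Try x > 0, y > 0 (so mu_x = mu_y = 0): y = lambda, x = lambda => x = y = lambda
x + y = 119 => 2*lambda = 119 => lambda = 119/2
x* = y* = 119/2 > 0, consistent with mu_x = mu_y = 0.
(Any feasible point with x = 0 or y = 0 has f = 0 > -14161/4, so the minimum is not on those boundaries.)
min(-xy) = -14161/4 (i.e. max xy = 14161/4)
Multipliers: lambda = 119/2, mu_x = 0, mu_y = 0
Complementary slackness: lambda*(x + y - 119) = 119/2*(119/2 + 119/2 - 119) = 0, mu_x*x = 0*119/2 = 0, mu_y*y = 0*119/2 = 0. Satisfied.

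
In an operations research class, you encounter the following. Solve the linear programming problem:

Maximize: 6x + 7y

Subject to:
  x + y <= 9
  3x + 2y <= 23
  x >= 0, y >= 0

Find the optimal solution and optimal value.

Feasible vertices: (0, 0), (0, 9), (5, 4), (23/3, 0)
Objective 6x + 7y at each:
  (0, 0): 0
  (0, 9): 63
  (5, 4): 58
  (23/3, 0): 46
Maximum is 63 at (0, 9).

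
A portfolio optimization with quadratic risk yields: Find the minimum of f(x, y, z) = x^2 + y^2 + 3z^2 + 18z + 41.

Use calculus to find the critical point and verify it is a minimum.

f(x,y,z) = x^2 + y^2 + 3z^2 + 18z + 41
df/dx = 2x + (0) = 0 => x = 0
df/dy = 2y + (0) = 0 => y = 0
df/dz = 6z + (18) = 0 => z = -3
f(0,0,-3) = 1*(0)^2 + 1*(0)^2 + 3*(-3)^2 + 18*(-3) + 41 = 14
Hessian is diagonal with entries 2, 2, 6 > 0, confirmed minimum.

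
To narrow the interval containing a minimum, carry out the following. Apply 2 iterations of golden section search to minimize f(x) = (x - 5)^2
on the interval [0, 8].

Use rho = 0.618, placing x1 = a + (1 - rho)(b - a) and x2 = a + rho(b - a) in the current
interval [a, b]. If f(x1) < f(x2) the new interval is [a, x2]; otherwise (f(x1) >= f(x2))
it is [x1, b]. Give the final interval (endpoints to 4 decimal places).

Golden section search for min of f(x) = (x - 5)^2 on [0, 8].
Each step: x1 = a + (1 - rho)(b - a), x2 = a + rho(b - a); if f(x1) < f(x2) keep [a, x2], otherwise keep [x1, b].
Step 1: [0.0000, 8.0000], x1=3.0560 (f=3.7791), x2=4.9440 (f=0.0031); f(x1) > f(x2) => keep [3.0560, 8.0000]
Step 2: [3.0560, 8.0000], x1=4.9446 (f=0.0031), x2=6.1114 (f=1.2352); f(x1) < f(x2) => keep [3.0560, 6.1114]
Final interval: [3.0560, 6.1114]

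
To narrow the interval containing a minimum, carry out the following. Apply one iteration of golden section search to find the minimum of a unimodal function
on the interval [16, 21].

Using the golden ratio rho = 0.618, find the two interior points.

Golden section search on [16, 21].
Golden ratio rho = 0.618 (approx).
Interior points:
  x_1 = 16 + (1-0.618)*5 = 17.9100
  x_2 = 16 + 0.618*5 = 19.0900
Compare f(x_1) and f(x_2) to determine which subinterval to keep.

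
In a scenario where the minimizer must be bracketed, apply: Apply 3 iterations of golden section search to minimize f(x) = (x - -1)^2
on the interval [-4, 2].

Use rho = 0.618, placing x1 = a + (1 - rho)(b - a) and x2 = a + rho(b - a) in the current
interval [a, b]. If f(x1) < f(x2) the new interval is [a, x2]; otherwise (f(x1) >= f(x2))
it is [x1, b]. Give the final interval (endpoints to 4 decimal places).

Golden section search for min of f(x) = (x - -1)^2 on [-4, 2].
Each step: x1 = a + (1 - rho)(b - a), x2 = a + rho(b - a); if f(x1) < f(x2) keep [a, x2], otherwise keep [x1, b].
Step 1: [-4.0000, 2.0000], x1=-1.7080 (f=0.5013), x2=-0.2920 (f=0.5013); f(x1) = f(x2) (tie, not '<') => keep [-1.7080, 2.0000]
Step 2: [-1.7080, 2.0000], x1=-0.2915 (f=0.5019), x2=0.5835 (f=2.5076); f(x1) < f(x2) => keep [-1.7080, 0.5835]
Step 3: [-1.7080, 0.5835], x1=-0.8326 (f=0.0280), x2=-0.2918 (f=0.5015); f(x1) < f(x2) => keep [-1.7080, -0.2918]
Final interval: [-1.7080, -0.2918]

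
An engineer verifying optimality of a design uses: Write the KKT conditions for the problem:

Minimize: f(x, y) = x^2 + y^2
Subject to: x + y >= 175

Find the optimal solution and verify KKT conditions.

KKT conditions for min x^2 + y^2 s.t. x + y >= 175:
Stationarity: 2x = mu, 2y = mu
So x = y = mu/2.
Complementary slackness: mu*(x + y - 175) = 0
Primal feasibility: x + y >= 175; dual feasibility: mu >= 0
If mu = 0 then x = y = 0, but 0 + 0 < 175 is infeasible, so the constraint is active.
Constraint active: x + y = 2*(mu/2) = 175 => mu = 175
x = y = 175/2, f = 30625/2
Verify: stationarity 2*(175/2) = 175 = mu; primal 175/2 + 175/2 = 175 >= 175; dual mu = 175 >= 0; complementary slackness 175*(175 - 175) = 0. All KKT conditions hold.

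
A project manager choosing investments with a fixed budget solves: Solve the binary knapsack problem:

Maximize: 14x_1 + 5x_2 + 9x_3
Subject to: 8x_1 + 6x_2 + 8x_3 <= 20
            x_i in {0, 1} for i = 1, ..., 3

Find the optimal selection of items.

Items: item 1 (v=14, w=8), item 2 (v=5, w=6), item 3 (v=9, w=8)
Capacity: 20
Checking all 8 subsets (w = total weight, v = total value):
  {}: w = 0, v = 0
  {1}: w = 8, v = 14
  {2}: w = 6, v = 5
  {3}: w = 8, v = 9
  {1, 2}: w = 14, v = 19
  {1, 3}: w = 16, v = 23
  {2, 3}: w = 14, v = 14
  {1, 2, 3}: w = 22 > 20, infeasible
Best feasible subset: items [1, 3]
Total weight: 16 <= 20, total value: 23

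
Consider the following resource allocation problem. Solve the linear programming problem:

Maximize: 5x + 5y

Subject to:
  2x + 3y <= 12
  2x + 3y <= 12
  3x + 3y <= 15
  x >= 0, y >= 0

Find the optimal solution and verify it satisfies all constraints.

Feasible vertices: (0, 0), (0, 4), (3, 2), (5, 0)
Objective 5x + 5y at each vertex:
  (0, 0): 0
  (0, 4): 20
  (3, 2): 25
  (5, 0): 25
Maximum is 25 at (3, 2).
Verify constraints at (x, y) = (3, 2):
  2*3 + 3*2 = 12 <= 12 (active)
  2*3 + 3*2 = 12 <= 12 (active)
  3*3 + 3*2 = 15 <= 15 (active)
  x = 3 >= 0, y = 2 >= 0. All constraints satisfied.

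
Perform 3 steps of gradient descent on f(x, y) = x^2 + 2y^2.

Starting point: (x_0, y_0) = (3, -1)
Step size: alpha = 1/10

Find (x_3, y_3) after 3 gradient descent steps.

f(x,y) = x^2 + 2y^2
grad_x = 2x + 0y, grad_y = 4y + 0x
Step 1: grad = (6, -4), (12/5, -3/5)
Step 2: grad = (24/5, -12/5), (48/25, -9/25)
Step 3: grad = (96/25, -36/25), (192/125, -27/125)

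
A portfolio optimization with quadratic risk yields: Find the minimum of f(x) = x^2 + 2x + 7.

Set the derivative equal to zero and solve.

f(x) = x^2 + 2x + 7
f'(x) = 2x + (2) = 0
x = -2/2 = -1
f(-1) = 6
Since f''(x) = 2 > 0, this is a minimum.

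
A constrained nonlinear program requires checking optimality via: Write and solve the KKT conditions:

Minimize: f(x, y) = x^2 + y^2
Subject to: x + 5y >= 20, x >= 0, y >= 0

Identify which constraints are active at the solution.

KKT conditions for min x^2 + y^2 s.t. 1x + 5y >= 20, x >= 0, y >= 0:
Stationarity: 2x = mu*1 + mu_x, 2y = mu*5 + mu_y, with mu, mu_x, mu_y >= 0
Complementary slackness: mu*(x + 5y - 20) = 0, mu_x*x = 0, mu_y*y = 0
(0, 0) is infeasible (1*0 + 5*0 < 20), so if mu = 0 stationarity would force x = mu_x/2 >= 0, y = mu_y/2 >= 0 with mu_x*x = mu_y*y = 0, i.e. x = y = 0: contradiction. Hence mu > 0 and x + 5y = 20 is active.
Try x > 0, y > 0 (so mu_x = mu_y = 0): x = 1*mu/2, y = 5*mu/2
Substitute: 1*(1*mu/2) + 5*(5*mu/2) = 20
  mu*26/2 = 20 => mu = 20/13
x* = 10/13 > 0, y* = 50/13 > 0, consistent with mu_x = mu_y = 0.
f is convex and the constraints are linear, so this KKT point is the global minimum.
f* = 200/13
Active constraints: x + 5y >= 20 (holds with equality, mu = 20/13 > 0); x >= 0 and y >= 0 are inactive (mu_x = mu_y = 0).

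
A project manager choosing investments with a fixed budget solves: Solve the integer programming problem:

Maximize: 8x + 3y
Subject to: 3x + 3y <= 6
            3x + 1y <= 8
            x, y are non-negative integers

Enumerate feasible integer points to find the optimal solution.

Constraint 1: 3x + 3y <= 6
Constraint 2: 3x + 1y <= 8
Feasible x range (need y >= 0): 0 <= x <= min(6/3, 8/3) => x in {0, ..., 2}.
Enumerate feasible integer points row by row (the coefficient of y is 3 > 0, so for each x the largest feasible y gives the best value):
  x = 0: y <= min((6 - 3*0)/3, (8 - 3*0)/1) => y in {0, ..., 2}; best 8*0 + 3*2 = 6
  x = 1: y <= min((6 - 3*1)/3, (8 - 3*1)/1) => y in {0, ..., 1}; best 8*1 + 3*1 = 11
  x = 2: y <= min((6 - 3*2)/3, (8 - 3*2)/1) => y in {0}; best 8*2 + 3*0 = 16
The maximum 8x + 3y = 16 is achieved at x = 2, y = 0.
Check: 3*2 + 3*0 = 6 <= 6 and 3*2 + 1*0 = 6 <= 8.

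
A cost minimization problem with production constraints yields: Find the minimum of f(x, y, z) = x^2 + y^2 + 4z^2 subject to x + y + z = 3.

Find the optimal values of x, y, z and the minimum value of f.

Using Lagrange multipliers on f = x^2 + y^2 + 4z^2 with constraint x + y + z = 3:
Conditions: 2*1*x = lambda, 2*1*y = lambda, 2*4*z = lambda
So x = lambda/2, y = lambda/2, z = lambda/8
Substituting into constraint: lambda * (9/8) = 3
lambda = 8/3
x = 4/3, y = 4/3, z = 1/3
Minimum value = 4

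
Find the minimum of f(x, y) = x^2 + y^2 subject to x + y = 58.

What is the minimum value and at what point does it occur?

Substitute y = 58 - x into f(x,y) = x^2 + y^2:
g(x) = x^2 + (58 - x)^2 = 2x^2 - 116x + 3364
g'(x) = 4x - 116 = 0  =>  x = 29
y = 58 - 29 = 29
Minimum value = 29^2 + 29^2 = 1682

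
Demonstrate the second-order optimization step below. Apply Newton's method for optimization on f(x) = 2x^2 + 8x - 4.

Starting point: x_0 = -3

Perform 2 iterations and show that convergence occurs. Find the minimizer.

f(x) = 2x^2 + 8x - 4, f'(x) = 4x + (8), f''(x) = 4
Step 1: f'(-3) = -4, x_1 = -3 - -4/4 = -2
Step 2: f'(-2) = 0, x_2 = -2 (converged)
Newton's method converges in 1 step for quadratics.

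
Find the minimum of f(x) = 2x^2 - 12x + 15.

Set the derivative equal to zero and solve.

f(x) = 2x^2 - 12x + 15
f'(x) = 4x + (-12) = 0
x = 12/4 = 3
f(3) = -3
Since f''(x) = 4 > 0, this is a minimum.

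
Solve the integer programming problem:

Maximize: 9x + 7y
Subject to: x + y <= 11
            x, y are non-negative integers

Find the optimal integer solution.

Objective: 9x + 7y, constraint: x + y <= 11
Coefficient of x is 9 >= coefficient of y is 7, so allocate the entire budget to x.
Optimal: x = 11, y = 0, value = 99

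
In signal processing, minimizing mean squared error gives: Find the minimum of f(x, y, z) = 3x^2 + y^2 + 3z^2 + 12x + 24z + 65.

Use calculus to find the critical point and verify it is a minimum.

f(x,y,z) = 3x^2 + y^2 + 3z^2 + 12x + 24z + 65
df/dx = 6x + (12) = 0 => x = -2
df/dy = 2y + (0) = 0 => y = 0
df/dz = 6z + (24) = 0 => z = -4
f(-2,0,-4) = 3*(-2)^2 + 1*(0)^2 + 3*(-4)^2 + 12*(-2) + 24*(-4) + 65 = 5
Hessian is diagonal with entries 6, 2, 6 > 0, confirmed minimum.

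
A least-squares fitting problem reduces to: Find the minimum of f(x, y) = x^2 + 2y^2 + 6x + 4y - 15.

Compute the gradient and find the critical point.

f(x,y) = x^2 + 2y^2 + 6x + 4y - 15
df/dx = 2x + (6) = 0  =>  x = -3
df/dy = 4y + (4) = 0  =>  y = -1
f(-3, -1) = 1*(-3)^2 + 2*(-1)^2 + 6*(-3) + 4*(-1) + -15 = -26
Hessian is diagonal with entries 2, 4 > 0, so this is a minimum.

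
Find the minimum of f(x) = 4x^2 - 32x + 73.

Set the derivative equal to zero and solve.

f(x) = 4x^2 - 32x + 73
f'(x) = 8x + (-32) = 0
x = 32/8 = 4
f(4) = 9
Since f''(x) = 8 > 0, this is a minimum.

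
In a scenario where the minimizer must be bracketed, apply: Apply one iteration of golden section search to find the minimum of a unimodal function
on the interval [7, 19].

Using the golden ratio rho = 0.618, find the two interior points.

Golden section search on [7, 19].
Golden ratio rho = 0.618 (approx).
Interior points:
  x_1 = 7 + (1-0.618)*12 = 11.5840
  x_2 = 7 + 0.618*12 = 14.4160
Compare f(x_1) and f(x_2) to determine which subinterval to keep.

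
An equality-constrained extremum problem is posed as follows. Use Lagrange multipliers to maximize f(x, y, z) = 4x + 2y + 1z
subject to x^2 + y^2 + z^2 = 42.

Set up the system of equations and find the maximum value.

Lagrange conditions: 4 = 2*lambda*x, 2 = 2*lambda*y, 1 = 2*lambda*z
So x:4 = y:2 = z:1, i.e. x = 4t, y = 2t, z = 1t
Constraint: t^2*(4^2 + 2^2 + 1^2) = 42
  t^2 * 21 = 42  =>  t = sqrt(2)
Maximum = 4*4t + 2*2t + 1*1t = 21*sqrt(2) = sqrt(882)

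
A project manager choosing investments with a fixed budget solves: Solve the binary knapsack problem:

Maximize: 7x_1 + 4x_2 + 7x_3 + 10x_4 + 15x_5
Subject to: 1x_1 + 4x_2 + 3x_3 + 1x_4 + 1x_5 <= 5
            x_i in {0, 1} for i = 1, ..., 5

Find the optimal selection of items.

Items: item 1 (v=7, w=1), item 2 (v=4, w=4), item 3 (v=7, w=3), item 4 (v=10, w=1), item 5 (v=15, w=1)
Capacity: 5
Checking all 32 subsets (w = total weight, v = total value):
  {}: w = 0, v = 0
  {1}: w = 1, v = 7
  {2}: w = 4, v = 4
  {3}: w = 3, v = 7
  {4}: w = 1, v = 10
  {5}: w = 1, v = 15
  {1, 2}: w = 5, v = 11
  {1, 3}: w = 4, v = 14
  {1, 4}: w = 2, v = 17
  {1, 5}: w = 2, v = 22
  {2, 3}: w = 7 > 5, infeasible
  {2, 4}: w = 5, v = 14
  {2, 5}: w = 5, v = 19
  {3, 4}: w = 4, v = 17
  {3, 5}: w = 4, v = 22
  {4, 5}: w = 2, v = 25
  {1, 2, 3}: w = 8 > 5, infeasible
  {1, 2, 4}: w = 6 > 5, infeasible
  {1, 2, 5}: w = 6 > 5, infeasible
  {1, 3, 4}: w = 5, v = 24
  {1, 3, 5}: w = 5, v = 29
  {1, 4, 5}: w = 3, v = 32
  {2, 3, 4}: w = 8 > 5, infeasible
  {2, 3, 5}: w = 8 > 5, infeasible
  {2, 4, 5}: w = 6 > 5, infeasible
  {3, 4, 5}: w = 5, v = 32
  {1, 2, 3, 4}: w = 9 > 5, infeasible
  {1, 2, 3, 5}: w = 9 > 5, infeasible
  {1, 2, 4, 5}: w = 7 > 5, infeasible
  {1, 3, 4, 5}: w = 6 > 5, infeasible
  {2, 3, 4, 5}: w = 9 > 5, infeasible
  {1, 2, 3, 4, 5}: w = 10 > 5, infeasible
Best feasible subset: items [1, 4, 5]
(The same value 32 is also attained by {3, 4, 5}.)
Total weight: 3 <= 5, total value: 32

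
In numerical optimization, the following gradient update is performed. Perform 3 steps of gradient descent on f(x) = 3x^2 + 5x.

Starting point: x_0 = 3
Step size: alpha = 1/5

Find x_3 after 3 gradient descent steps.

f(x) = 3x^2 + 5x, f'(x) = 6x + (5)
Step 1: f'(3) = 23, x_1 = 3 - 1/5 * 23 = -8/5
Step 2: f'(-8/5) = -23/5, x_2 = -8/5 - 1/5 * -23/5 = -17/25
Step 3: f'(-17/25) = 23/25, x_3 = -17/25 - 1/5 * 23/25 = -108/125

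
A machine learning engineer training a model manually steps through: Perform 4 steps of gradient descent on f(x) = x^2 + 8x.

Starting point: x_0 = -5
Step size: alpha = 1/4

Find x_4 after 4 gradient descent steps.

f(x) = x^2 + 8x, f'(x) = 2x + (8)
Step 1: f'(-5) = -2, x_1 = -5 - 1/4 * -2 = -9/2
Step 2: f'(-9/2) = -1, x_2 = -9/2 - 1/4 * -1 = -17/4
Step 3: f'(-17/4) = -1/2, x_3 = -17/4 - 1/4 * -1/2 = -33/8
Step 4: f'(-33/8) = -1/4, x_4 = -33/8 - 1/4 * -1/4 = -65/16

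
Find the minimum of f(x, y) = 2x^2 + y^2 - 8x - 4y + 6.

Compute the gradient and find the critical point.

f(x,y) = 2x^2 + y^2 - 8x - 4y + 6
df/dx = 4x + (-8) = 0  =>  x = 2
df/dy = 2y + (-4) = 0  =>  y = 2
f(2, 2) = 2*(2)^2 + 1*(2)^2 + -8*(2) + -4*(2) + 6 = -6
Hessian is diagonal with entries 4, 2 > 0, so this is a minimum.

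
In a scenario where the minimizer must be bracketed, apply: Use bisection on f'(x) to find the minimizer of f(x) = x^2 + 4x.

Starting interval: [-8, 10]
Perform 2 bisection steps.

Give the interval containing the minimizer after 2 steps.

Finding critical point of f(x) = x^2 + 4x using bisection on f'(x) = 2x + 4.
f'(x) = 0 when x = -2.
Starting interval: [-8, 10]
Step 1: mid = 1, f'(mid) = 6, new interval = [-8, 1]
Step 2: mid = -7/2, f'(mid) = -3, new interval = [-7/2, 1]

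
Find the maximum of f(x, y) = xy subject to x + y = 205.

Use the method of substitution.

Substitute y = 205 - x into f(x,y) = xy:
g(x) = x(205 - x) = 205x - x^2
g'(x) = 205 - 2x = 0  =>  x = 205/2
y = 205 - 205/2 = 205/2
Maximum value = (205/2) * (205/2) = 42025/4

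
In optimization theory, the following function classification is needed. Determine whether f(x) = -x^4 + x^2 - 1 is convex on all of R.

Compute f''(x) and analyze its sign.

f(x) = -x^4 + x^2 - 1
f'(x) = -4x^3 + 2x
f''(x) = -12x^2 + 2
f''(x) = -12x^2 + 2 -> -inf as |x| -> inf
Therefore, f is not globally convex on R.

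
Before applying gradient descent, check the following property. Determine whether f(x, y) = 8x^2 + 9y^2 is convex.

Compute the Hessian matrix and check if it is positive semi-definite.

f(x,y) = 8x^2 + 9y^2
Hessian H = [[16, 0], [0, 18]]
trace(H) = 34, det(H) = 288
Eigenvalues: (34 +/- sqrt(4)) / 2 = 18, 16
Since both eigenvalues > 0, f is convex.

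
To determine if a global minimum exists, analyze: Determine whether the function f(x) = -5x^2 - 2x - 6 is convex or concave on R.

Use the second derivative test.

f(x) = -5x^2 - 2x - 6
f'(x) = -10x - 2
f''(x) = -10
Since f''(x) = -10 < 0 for all x, f is concave on R.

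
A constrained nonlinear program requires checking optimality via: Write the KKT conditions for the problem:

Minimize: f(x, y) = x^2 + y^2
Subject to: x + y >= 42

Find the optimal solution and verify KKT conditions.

KKT conditions for min x^2 + y^2 s.t. x + y >= 42:
Stationarity: 2x = mu, 2y = mu
So x = y = mu/2.
Complementary slackness: mu*(x + y - 42) = 0
Primal feasibility: x + y >= 42; dual feasibility: mu >= 0
If mu = 0 then x = y = 0, but 0 + 0 < 42 is infeasible, so the constraint is active.
Constraint active: x + y = 2*(mu/2) = 42 => mu = 42
x = y = 21, f = 882
Verify: stationarity 2*21 = 42 = mu; primal 21 + 21 = 42 >= 42; dual mu = 42 >= 0; complementary slackness 42*(42 - 42) = 0. All KKT conditions hold.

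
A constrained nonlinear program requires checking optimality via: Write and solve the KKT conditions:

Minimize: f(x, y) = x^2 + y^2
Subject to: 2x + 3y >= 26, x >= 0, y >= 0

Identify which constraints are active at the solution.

KKT conditions for min x^2 + y^2 s.t. 2x + 3y >= 26, x >= 0, y >= 0:
Stationarity: 2x = mu*2 + mu_x, 2y = mu*3 + mu_y, with mu, mu_x, mu_y >= 0
Complementary slackness: mu*(2x + 3y - 26) = 0, mu_x*x = 0, mu_y*y = 0
(0, 0) is infeasible (2*0 + 3*0 < 26), so if mu = 0 stationarity would force x = mu_x/2 >= 0, y = mu_y/2 >= 0 with mu_x*x = mu_y*y = 0, i.e. x = y = 0: contradiction. Hence mu > 0 and 2x + 3y = 26 is active.
Try x > 0, y > 0 (so mu_x = mu_y = 0): x = 2*mu/2, y = 3*mu/2
Substitute: 2*(2*mu/2) + 3*(3*mu/2) = 26
  mu*13/2 = 26 => mu = 4
x* = 4 > 0, y* = 6 > 0, consistent with mu_x = mu_y = 0.
f is convex and the constraints are linear, so this KKT point is the global minimum.
f* = 52
Active constraints: 2x + 3y >= 26 (holds with equality, mu = 4 > 0); x >= 0 and y >= 0 are inactive (mu_x = mu_y = 0).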